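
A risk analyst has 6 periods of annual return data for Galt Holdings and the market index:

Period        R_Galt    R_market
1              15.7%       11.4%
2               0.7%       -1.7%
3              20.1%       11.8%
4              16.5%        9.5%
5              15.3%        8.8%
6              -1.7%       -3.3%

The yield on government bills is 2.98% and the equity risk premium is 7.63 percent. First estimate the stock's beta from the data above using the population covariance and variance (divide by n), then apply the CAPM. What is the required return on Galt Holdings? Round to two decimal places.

Mean R_i = (15.7 + 0.7 + 20.1 + 16.5 + 15.3 − 1.7) / 6 = 11.1000%
Mean R_m = (11.4 − 1.7 + 11.8 + 9.5 + 8.8 − 3.3) / 6 = 6.0833%
Σ(R_i − R̄_i)(R_m − R̄_m) = 306.8200  ⇒  Cov = 306.8200 / 6 = 51.1367
Σ(R_m − R̄_m)² = 228.6283  ⇒  Var(R_m) = 228.6283 / 6 = 38.1047
β = Cov / Var(R_m) = 51.1367 / 38.1047 = 1.3420
E(R) = R_f + β × MRP = 2.98% + 1.3420 × 7.63% = 13.22%

13.22%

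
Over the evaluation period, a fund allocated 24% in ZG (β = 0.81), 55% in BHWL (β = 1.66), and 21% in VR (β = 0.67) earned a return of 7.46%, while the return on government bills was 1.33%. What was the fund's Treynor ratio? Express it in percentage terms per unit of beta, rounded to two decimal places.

β_P = 0.24×0.81 + 0.55×1.66 + 0.21×0.67 = 1.2481
Treynor = (R_P − R_f) / β_P = (7.46% − 1.33%) / 1.2481 = 6.13% / 1.2481 = 4.91%

4.91%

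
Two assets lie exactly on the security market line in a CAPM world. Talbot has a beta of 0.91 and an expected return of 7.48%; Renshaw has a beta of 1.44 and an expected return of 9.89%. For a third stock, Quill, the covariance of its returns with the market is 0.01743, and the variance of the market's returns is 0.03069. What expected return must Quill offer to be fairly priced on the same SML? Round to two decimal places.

5.92%

MRP = (9.89% − 7.48%) / (1.44 − 0.91) = 4.5472%
R_f = 7.48% − 0.91 × 4.5472% = 3.3420%
β_Quill = Cov / Var(R_m) = 0.01743 / 0.03069 = 0.5679
E(R_Quill) = R_f + β × MRP = 3.3420% + 0.5679 × 4.5472% = 5.92%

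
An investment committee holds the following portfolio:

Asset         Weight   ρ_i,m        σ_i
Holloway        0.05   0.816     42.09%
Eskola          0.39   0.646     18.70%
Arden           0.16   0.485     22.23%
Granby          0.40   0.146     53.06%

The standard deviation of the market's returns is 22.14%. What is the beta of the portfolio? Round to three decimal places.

0.508

β_Holloway = 0.816 × 42.09% / 22.14% = 1.5513
β_Eskola = 0.646 × 18.70% / 22.14% = 0.5456
β_Arden = 0.485 × 22.23% / 22.14% = 0.4870
β_Granby = 0.146 × 53.06% / 22.14% = 0.3499
β_P = Σ w_i β_i = 0.05×1.5513 + 0.39×0.5456 + 0.16×0.4870 + 0.40×0.3499 = 0.5082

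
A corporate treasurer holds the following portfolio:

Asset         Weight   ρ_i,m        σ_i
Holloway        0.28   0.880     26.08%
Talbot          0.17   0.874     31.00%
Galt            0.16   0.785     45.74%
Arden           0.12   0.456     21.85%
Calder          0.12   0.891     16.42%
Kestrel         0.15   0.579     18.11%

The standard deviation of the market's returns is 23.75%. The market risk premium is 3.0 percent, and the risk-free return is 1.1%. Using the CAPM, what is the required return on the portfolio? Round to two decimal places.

β_Holloway = 0.880 × 26.08% / 23.75% = 0.9663
β_Talbot = 0.874 × 31.00% / 23.75% = 1.1408
β_Galt = 0.785 × 45.74% / 23.75% = 1.5118
β_Arden = 0.456 × 21.85% / 23.75% = 0.4195
β_Calder = 0.891 × 16.42% / 23.75% = 0.6160
β_Kestrel = 0.579 × 18.11% / 23.75% = 0.4415
β_P = Σ w_i β_i = 0.28×0.9663 + 0.17×1.1408 + 0.16×1.5118 + 0.12×0.4195 + 0.12×0.6160 + 0.15×0.4415 = 0.8969
E(R_P) = R_f + β_P × MRP = 1.1% + 0.8969 × 3.0% = 3.79%

3.79%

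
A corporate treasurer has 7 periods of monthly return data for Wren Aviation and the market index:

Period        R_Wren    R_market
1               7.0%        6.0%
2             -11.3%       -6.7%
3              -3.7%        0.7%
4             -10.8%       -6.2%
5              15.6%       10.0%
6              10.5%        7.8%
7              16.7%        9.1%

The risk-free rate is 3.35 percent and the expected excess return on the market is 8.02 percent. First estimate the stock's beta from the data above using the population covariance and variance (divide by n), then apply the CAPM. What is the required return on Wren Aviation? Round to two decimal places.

16.64%

Mean R_i = (7.0 − 11.3 − 3.7 − 10.8 + 15.6 + 10.5 + 16.7) / 7 = 3.4286%
Mean R_m = (6.0 − 6.7 + 0.7 − 6.2 + 10.0 + 7.8 + 9.1) / 7 = 2.9571%
Σ(R_i − R̄_i)(R_m − R̄_m) = 500.9786  ⇒  Cov = 500.9786 / 7 = 71.5684
Σ(R_m − R̄_m)² = 302.2571  ⇒  Var(R_m) = 302.2571 / 7 = 43.1796
β = Cov / Var(R_m) = 71.5684 / 43.1796 = 1.6575
E(R) = R_f + β × MRP = 3.35% + 1.6575 × 8.02% = 16.64%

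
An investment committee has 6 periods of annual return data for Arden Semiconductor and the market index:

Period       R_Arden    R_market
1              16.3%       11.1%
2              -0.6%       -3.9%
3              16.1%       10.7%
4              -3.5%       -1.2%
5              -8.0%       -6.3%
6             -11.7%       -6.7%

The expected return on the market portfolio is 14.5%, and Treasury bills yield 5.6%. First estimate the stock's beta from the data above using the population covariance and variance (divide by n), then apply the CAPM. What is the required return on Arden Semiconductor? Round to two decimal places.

18.38%

Mean R_i = (16.3 − 0.6 + 16.1 − 3.5 − 8.0 − 11.7) / 6 = 1.4333%
Mean R_m = (11.1 − 3.9 + 10.7 − 1.2 − 6.3 − 6.7) / 6 = 0.6167%
Σ(R_i − R̄_i)(R_m − R̄_m) = 483.2267  ⇒  Cov = 483.2267 / 6 = 80.5378
Σ(R_m − R̄_m)² = 336.6483  ⇒  Var(R_m) = 336.6483 / 6 = 56.1081
β = Cov / Var(R_m) = 80.5378 / 56.1081 = 1.4354
MRP = 14.5% − 5.6% = 8.90%
E(R) = R_f + β × MRP = 5.6% + 1.4354 × 8.9% = 18.38%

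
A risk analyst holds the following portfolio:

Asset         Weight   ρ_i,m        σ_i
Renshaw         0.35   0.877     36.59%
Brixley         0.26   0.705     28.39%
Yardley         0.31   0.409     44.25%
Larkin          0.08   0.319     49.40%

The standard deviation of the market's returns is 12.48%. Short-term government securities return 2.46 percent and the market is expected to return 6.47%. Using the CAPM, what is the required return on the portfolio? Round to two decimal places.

β_Renshaw = 0.877 × 36.59% / 12.48% = 2.5713
β_Brixley = 0.705 × 28.39% / 12.48% = 1.6038
β_Yardley = 0.409 × 44.25% / 12.48% = 1.4502
β_Larkin = 0.319 × 49.40% / 12.48% = 1.2627
β_P = Σ w_i β_i = 0.35×2.5713 + 0.26×1.6038 + 0.31×1.4502 + 0.08×1.2627 = 1.8675
MRP = 6.47% − 2.46% = 4.01%
E(R_P) = R_f + β_P × MRP = 2.46% + 1.8675 × 4.01% = 9.95%

9.95%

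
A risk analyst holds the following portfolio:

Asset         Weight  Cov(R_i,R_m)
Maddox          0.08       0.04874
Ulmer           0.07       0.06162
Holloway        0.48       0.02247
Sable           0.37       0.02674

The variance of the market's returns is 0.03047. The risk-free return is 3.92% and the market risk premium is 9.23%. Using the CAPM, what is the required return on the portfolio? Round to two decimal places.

β_Maddox = 0.04874 / 0.03047 = 1.5996
β_Ulmer = 0.06162 / 0.03047 = 2.0223
β_Holloway = 0.02247 / 0.03047 = 0.7374
β_Sable = 0.02674 / 0.03047 = 0.8776
β_P = Σ w_i β_i = 0.08×1.5996 + 0.07×2.0223 + 0.48×0.7374 + 0.37×0.8776 = 0.9482
E(R_P) = R_f + β_P × MRP = 3.92% + 0.9482 × 9.23% = 12.67%

12.67%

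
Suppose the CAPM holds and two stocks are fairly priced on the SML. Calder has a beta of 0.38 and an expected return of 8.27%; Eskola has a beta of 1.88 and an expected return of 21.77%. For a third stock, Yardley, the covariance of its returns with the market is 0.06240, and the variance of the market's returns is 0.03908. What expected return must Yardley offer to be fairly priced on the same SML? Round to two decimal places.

MRP = (21.77% − 8.27%) / (1.88 − 0.38) = 9.0000%
R_f = 8.27% − 0.38 × 9.0000% = 4.8500%
β_Yardley = Cov / Var(R_m) = 0.06240 / 0.03908 = 1.5967
E(R_Yardley) = R_f + β × MRP = 4.8500% + 1.5967 × 9.0000% = 19.22%

19.22%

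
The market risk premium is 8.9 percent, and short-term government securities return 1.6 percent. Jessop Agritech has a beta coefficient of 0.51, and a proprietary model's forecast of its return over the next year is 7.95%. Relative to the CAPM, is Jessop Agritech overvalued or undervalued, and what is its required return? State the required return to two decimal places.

Required return = R_f + β·MRP = 1.6% + 0.51 × 8.9% = 6.14%
Forecast 7.95% > required 6.14% → the stock plots above the SML → undervalued.

Undervalued; required return 6.14%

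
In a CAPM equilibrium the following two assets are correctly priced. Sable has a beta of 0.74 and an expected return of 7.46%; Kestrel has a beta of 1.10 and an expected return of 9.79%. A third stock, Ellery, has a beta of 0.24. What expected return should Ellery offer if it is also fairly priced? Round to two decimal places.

MRP (SML slope) = (9.79% − 7.46%) / (1.10 − 0.74) = 2.33% / 0.36 = 6.4722%
R_f (intercept) = 7.46% − 0.74 × 6.4722% = 2.6706%
E(R_Ellery) = R_f + β × MRP = 2.6706% + 0.24 × 6.4722% = 4.22%

4.22%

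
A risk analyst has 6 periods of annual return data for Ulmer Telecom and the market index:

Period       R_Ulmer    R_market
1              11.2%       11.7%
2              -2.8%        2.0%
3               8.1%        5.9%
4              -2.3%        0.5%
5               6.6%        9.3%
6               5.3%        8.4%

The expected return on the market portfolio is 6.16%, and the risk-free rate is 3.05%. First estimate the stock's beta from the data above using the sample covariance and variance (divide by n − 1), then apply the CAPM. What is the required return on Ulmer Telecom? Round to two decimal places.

Mean R_i = (11.2 − 2.8 + 8.1 − 2.3 + 6.6 + 5.3) / 6 = 4.3500%
Mean R_m = (11.7 + 2.0 + 5.9 + 0.5 + 9.3 + 8.4) / 6 = 6.3000%
Σ(R_i − R̄_i)(R_m − R̄_m) = 113.5500  ⇒  Cov = 113.5500 / 5 = 22.7100
Σ(R_m − R̄_m)² = 94.8600  ⇒  Var(R_m) = 94.8600 / 5 = 18.9720
β = Cov / Var(R_m) = 22.7100 / 18.9720 = 1.1970
MRP = 6.16% − 3.05% = 3.11%
E(R) = R_f + β × MRP = 3.05% + 1.1970 × 3.11% = 6.77%

6.77%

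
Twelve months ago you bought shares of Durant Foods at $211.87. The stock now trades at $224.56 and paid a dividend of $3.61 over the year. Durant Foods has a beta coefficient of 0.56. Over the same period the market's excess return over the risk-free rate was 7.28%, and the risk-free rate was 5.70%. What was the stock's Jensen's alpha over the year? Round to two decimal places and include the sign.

Realised HPR = (P1 + D1 − P0) / P0 = (224.56 + 3.61 − 211.87) / 211.87 = 16.30 / 211.87 = 7.6934%
CAPM required = R_f + β·MRP = 5.70% + 0.56 × 7.28% = 9.7768%
α = realised − required = 7.6934% − 9.7768% = -2.08%

-2.08%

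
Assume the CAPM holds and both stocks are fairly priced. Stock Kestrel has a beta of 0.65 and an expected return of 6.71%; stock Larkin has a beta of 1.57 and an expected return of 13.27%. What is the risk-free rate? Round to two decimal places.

Both satisfy E(R) = R_f + β·MRP, so the slope of the SML is
MRP = (13.27% − 6.71%) / (1.57 − 0.65) = 6.56% / 0.92 = 7.1304%
R_f = E(R_Kestrel) − β_Kestrel·MRP = 6.71% − 0.65 × 7.1304% = 2.0752%

2.08%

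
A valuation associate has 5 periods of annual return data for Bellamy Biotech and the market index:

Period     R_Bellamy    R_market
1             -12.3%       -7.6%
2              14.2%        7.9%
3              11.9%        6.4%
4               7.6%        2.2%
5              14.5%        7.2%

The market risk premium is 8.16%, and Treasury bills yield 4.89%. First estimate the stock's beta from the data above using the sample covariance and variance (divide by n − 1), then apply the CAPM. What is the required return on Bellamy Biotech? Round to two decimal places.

Mean R_i = (-12.3 + 14.2 + 11.9 + 7.6 + 14.5) / 5 = 7.1800%
Mean R_m = (-7.6 + 7.9 + 6.4 + 2.2 + 7.2) / 5 = 3.2200%
Σ(R_i − R̄_i)(R_m − R̄_m) = 287.3420  ⇒  Cov = 287.3420 / 4 = 71.8355
Σ(R_m − R̄_m)² = 165.9680  ⇒  Var(R_m) = 165.9680 / 4 = 41.4920
β = Cov / Var(R_m) = 71.8355 / 41.4920 = 1.7313
E(R) = R_f + β × MRP = 4.89% + 1.7313 × 8.16% = 19.02%

19.02%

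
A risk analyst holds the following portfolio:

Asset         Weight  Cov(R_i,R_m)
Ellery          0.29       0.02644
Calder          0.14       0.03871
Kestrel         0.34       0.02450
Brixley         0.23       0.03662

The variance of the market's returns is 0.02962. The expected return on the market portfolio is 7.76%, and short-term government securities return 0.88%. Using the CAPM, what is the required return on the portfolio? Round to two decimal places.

β_Ellery = 0.02644 / 0.02962 = 0.8926
β_Calder = 0.03871 / 0.02962 = 1.3069
β_Kestrel = 0.02450 / 0.02962 = 0.8271
β_Brixley = 0.03662 / 0.02962 = 1.2363
β_P = Σ w_i β_i = 0.29×0.8926 + 0.14×1.3069 + 0.34×0.8271 + 0.23×1.2363 = 1.0074
MRP = 7.76% − 0.88% = 6.88%
E(R_P) = R_f + β_P × MRP = 0.88% + 1.0074 × 6.88% = 7.81%

7.81%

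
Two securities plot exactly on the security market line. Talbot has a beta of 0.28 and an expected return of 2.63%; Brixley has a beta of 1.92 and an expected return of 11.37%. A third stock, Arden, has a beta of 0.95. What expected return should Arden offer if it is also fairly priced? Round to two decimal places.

MRP (SML slope) = (11.37% − 2.63%) / (1.92 − 0.28) = 8.74% / 1.64 = 5.3293%
R_f (intercept) = 2.63% − 0.28 × 5.3293% = 1.1378%
E(R_Arden) = R_f + β × MRP = 1.1378% + 0.95 × 5.3293% = 6.20%

6.20%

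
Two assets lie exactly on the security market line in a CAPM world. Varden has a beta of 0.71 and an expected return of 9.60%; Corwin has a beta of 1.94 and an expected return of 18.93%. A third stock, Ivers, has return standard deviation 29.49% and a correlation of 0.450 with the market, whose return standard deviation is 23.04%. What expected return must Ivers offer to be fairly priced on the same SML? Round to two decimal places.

8.58%

MRP = (18.93% − 9.60%) / (1.94 − 0.71) = 7.5854%
R_f = 9.60% − 0.71 × 7.5854% = 4.2144%
β_Ivers = ρ·σ_i/σ_m = 0.450 × 29.49 / 23.04 = 0.5760
E(R_Ivers) = R_f + β × MRP = 4.2144% + 0.5760 × 7.5854% = 8.58%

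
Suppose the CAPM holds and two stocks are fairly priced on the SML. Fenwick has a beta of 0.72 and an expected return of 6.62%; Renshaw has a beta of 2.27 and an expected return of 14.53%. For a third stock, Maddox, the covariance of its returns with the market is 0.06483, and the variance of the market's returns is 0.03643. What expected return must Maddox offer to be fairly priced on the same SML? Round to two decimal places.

MRP = (14.53% − 6.62%) / (2.27 − 0.72) = 5.1032%
R_f = 6.62% − 0.72 × 5.1032% = 2.9457%
β_Maddox = Cov / Var(R_m) = 0.06483 / 0.03643 = 1.7796
E(R_Maddox) = R_f + β × MRP = 2.9457% + 1.7796 × 5.1032% = 12.03%

12.03%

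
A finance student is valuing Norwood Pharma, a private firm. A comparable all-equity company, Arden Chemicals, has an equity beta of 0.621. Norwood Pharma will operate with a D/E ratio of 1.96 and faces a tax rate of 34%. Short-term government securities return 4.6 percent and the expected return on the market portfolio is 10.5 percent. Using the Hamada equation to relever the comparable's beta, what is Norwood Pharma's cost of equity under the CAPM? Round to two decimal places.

β_L = β_U × [1 + (1 − t)(D/E)] = 0.621 × [1 + (1 − 0.34) × 1.96]
    = 0.621 × [1 + 0.66 × 1.96] = 0.621 × 2.2936 = 1.4243
MRP = 10.5% − 4.6% = 5.90%
E(R) = R_f + β_L × MRP = 4.6% + 1.4243 × 5.9% = 13.00%

13.00%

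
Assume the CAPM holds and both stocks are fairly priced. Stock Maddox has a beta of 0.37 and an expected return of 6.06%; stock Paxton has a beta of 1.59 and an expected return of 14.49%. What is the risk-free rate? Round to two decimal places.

3.50%

Both satisfy E(R) = R_f + β·MRP, so the slope of the SML is
MRP = (14.49% − 6.06%) / (1.59 − 0.37) = 8.43% / 1.22 = 6.9098%
R_f = E(R_Maddox) − β_Maddox·MRP = 6.06% − 0.37 × 6.9098% = 3.5034%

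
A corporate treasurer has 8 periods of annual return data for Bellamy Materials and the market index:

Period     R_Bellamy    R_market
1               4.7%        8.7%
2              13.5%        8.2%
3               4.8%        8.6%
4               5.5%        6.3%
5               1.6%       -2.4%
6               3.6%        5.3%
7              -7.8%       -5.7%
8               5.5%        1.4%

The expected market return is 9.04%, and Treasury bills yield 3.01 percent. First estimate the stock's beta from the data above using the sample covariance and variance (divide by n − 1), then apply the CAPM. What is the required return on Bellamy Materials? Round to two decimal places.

8.07%

Mean R_i = (4.7 + 13.5 + 4.8 + 5.5 + 1.6 + 3.6 − 7.8 + 5.5) / 8 = 3.9250%
Mean R_m = (8.7 + 8.2 + 8.6 + 6.3 − 2.4 + 5.3 − 5.7 + 1.4) / 8 = 3.8000%
Σ(R_i − R̄_i)(R_m − R̄_m) = 175.6000  ⇒  Cov = 175.6000 / 7 = 25.0857
Σ(R_m − R̄_m)² = 209.3600  ⇒  Var(R_m) = 209.3600 / 7 = 29.9086
β = Cov / Var(R_m) = 25.0857 / 29.9086 = 0.8387
MRP = 9.04% − 3.01% = 6.03%
E(R) = R_f + β × MRP = 3.01% + 0.8387 × 6.03% = 8.07%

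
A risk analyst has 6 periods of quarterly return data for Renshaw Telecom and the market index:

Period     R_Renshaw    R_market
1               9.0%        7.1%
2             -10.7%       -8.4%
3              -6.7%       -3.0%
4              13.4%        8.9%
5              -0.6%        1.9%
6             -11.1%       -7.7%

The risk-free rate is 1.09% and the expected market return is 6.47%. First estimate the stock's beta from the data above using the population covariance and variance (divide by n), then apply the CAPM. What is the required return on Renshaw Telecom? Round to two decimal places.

8.53%

Mean R_i = (9.0 − 10.7 − 6.7 + 13.4 − 0.6 − 11.1) / 6 = -1.1167%
Mean R_m = (7.1 − 8.4 − 3.0 + 8.9 + 1.9 − 7.7) / 6 = -0.2000%
Σ(R_i − R̄_i)(R_m − R̄_m) = 376.1300  ⇒  Cov = 376.1300 / 6 = 62.6883
Σ(R_m − R̄_m)² = 271.8400  ⇒  Var(R_m) = 271.8400 / 6 = 45.3067
β = Cov / Var(R_m) = 62.6883 / 45.3067 = 1.3836
MRP = 6.47% − 1.09% = 5.38%
E(R) = R_f + β × MRP = 1.09% + 1.3836 × 5.38% = 8.53%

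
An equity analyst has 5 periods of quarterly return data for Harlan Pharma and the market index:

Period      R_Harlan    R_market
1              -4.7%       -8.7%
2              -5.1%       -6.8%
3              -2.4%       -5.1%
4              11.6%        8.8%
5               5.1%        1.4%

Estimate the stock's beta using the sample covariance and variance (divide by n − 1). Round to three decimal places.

Mean R_i = (-4.7 − 5.1 − 2.4 + 11.6 + 5.1) / 5 = 0.9000%
Mean R_m = (-8.7 − 6.8 − 5.1 + 8.8 + 1.4) / 5 = -2.0800%
Σ(R_i − R̄_i)(R_m − R̄_m) = 206.3900  ⇒  Cov = 206.3900 / 4 = 51.5975
Σ(R_m − R̄_m)² = 205.7080  ⇒  Var(R_m) = 205.7080 / 4 = 51.4270
β = Cov / Var(R_m) = 51.5975 / 51.4270 = 1.0033

1.003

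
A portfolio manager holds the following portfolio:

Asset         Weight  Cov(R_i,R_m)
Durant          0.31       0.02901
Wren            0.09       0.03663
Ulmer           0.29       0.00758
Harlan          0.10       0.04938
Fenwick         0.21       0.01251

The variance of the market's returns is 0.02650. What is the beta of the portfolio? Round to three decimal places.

β_Durant = 0.02901 / 0.02650 = 1.0947
β_Wren = 0.03663 / 0.02650 = 1.3823
β_Ulmer = 0.00758 / 0.02650 = 0.2860
β_Harlan = 0.04938 / 0.02650 = 1.8634
β_Fenwick = 0.01251 / 0.02650 = 0.4721
β_P = Σ w_i β_i = 0.31×1.0947 + 0.09×1.3823 + 0.29×0.2860 + 0.10×1.8634 + 0.21×0.4721 = 0.8322

0.832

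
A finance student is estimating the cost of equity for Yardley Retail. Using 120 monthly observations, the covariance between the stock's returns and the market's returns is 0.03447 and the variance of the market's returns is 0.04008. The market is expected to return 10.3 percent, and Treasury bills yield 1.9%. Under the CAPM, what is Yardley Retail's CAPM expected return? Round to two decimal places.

β = Cov(R_i, R_m) / Var(R_m) = 0.03447 / 0.04008 = 0.8600
MRP = 10.3% − 1.9% = 8.40%
E(R) = R_f + β × MRP = 1.9% + 0.8600 × 8.4% = 9.12%

9.12%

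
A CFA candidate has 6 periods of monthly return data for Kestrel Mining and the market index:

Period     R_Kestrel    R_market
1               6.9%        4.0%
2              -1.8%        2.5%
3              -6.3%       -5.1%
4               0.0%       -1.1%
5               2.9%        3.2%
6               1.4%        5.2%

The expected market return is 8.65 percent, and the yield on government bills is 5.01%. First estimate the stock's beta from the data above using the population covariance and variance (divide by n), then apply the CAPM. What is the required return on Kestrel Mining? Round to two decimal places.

8.31%

Mean R_i = (6.9 − 1.8 − 6.3 + 0.0 + 2.9 + 1.4) / 6 = 0.5167%
Mean R_m = (4.0 + 2.5 − 5.1 − 1.1 + 3.2 + 5.2) / 6 = 1.4500%
Σ(R_i − R̄_i)(R_m − R̄_m) = 67.2950  ⇒  Cov = 67.2950 / 6 = 11.2158
Σ(R_m − R̄_m)² = 74.1350  ⇒  Var(R_m) = 74.1350 / 6 = 12.3558
β = Cov / Var(R_m) = 11.2158 / 12.3558 = 0.9077
MRP = 8.65% − 5.01% = 3.64%
E(R) = R_f + β × MRP = 5.01% + 0.9077 × 3.64% = 8.31%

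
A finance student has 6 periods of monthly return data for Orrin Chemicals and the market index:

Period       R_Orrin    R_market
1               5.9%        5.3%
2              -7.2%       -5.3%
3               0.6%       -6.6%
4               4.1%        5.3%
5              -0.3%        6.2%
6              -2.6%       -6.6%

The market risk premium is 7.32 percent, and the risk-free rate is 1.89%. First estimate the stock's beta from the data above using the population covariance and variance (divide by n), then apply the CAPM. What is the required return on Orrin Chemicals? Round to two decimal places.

5.48%

Mean R_i = (5.9 − 7.2 + 0.6 + 4.1 − 0.3 − 2.6) / 6 = 0.0833%
Mean R_m = (5.3 − 5.3 − 6.6 + 5.3 + 6.2 − 6.6) / 6 = -0.2833%
Σ(R_i − R̄_i)(R_m − R̄_m) = 102.6417  ⇒  Cov = 102.6417 / 6 = 17.1070
Σ(R_m − R̄_m)² = 209.3483  ⇒  Var(R_m) = 209.3483 / 6 = 34.8914
β = Cov / Var(R_m) = 17.1070 / 34.8914 = 0.4903
E(R) = R_f + β × MRP = 1.89% + 0.4903 × 7.32% = 5.48%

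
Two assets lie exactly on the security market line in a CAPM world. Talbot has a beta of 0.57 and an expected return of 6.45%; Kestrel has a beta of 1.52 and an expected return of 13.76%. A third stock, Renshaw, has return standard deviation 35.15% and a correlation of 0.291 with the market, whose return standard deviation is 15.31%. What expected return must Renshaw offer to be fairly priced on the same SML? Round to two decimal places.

MRP = (13.76% − 6.45%) / (1.52 − 0.57) = 7.6947%
R_f = 6.45% − 0.57 × 7.6947% = 2.0640%
β_Renshaw = ρ·σ_i/σ_m = 0.291 × 35.15 / 15.31 = 0.6681
E(R_Renshaw) = R_f + β × MRP = 2.0640% + 0.6681 × 7.6947% = 7.20%

7.20%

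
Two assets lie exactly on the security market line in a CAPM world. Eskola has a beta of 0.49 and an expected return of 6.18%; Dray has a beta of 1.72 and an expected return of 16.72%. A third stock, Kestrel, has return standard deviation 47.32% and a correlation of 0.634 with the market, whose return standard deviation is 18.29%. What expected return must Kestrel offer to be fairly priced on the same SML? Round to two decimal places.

16.04%

MRP = (16.72% − 6.18%) / (1.72 − 0.49) = 8.5691%
R_f = 6.18% − 0.49 × 8.5691% = 1.9811%
β_Kestrel = ρ·σ_i/σ_m = 0.634 × 47.32 / 18.29 = 1.6403
E(R_Kestrel) = R_f + β × MRP = 1.9811% + 1.6403 × 8.5691% = 16.04%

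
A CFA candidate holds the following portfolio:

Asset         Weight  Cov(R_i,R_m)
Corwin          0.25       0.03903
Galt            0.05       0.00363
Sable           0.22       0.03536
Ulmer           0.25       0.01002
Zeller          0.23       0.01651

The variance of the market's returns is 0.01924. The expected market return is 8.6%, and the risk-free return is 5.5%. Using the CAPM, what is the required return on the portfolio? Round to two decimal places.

β_Corwin = 0.03903 / 0.01924 = 2.0286
β_Galt = 0.00363 / 0.01924 = 0.1887
β_Sable = 0.03536 / 0.01924 = 1.8378
β_Ulmer = 0.01002 / 0.01924 = 0.5208
β_Zeller = 0.01651 / 0.01924 = 0.8581
β_P = Σ w_i β_i = 0.25×2.0286 + 0.05×0.1887 + 0.22×1.8378 + 0.25×0.5208 + 0.23×0.8581 = 1.2485
MRP = 8.6% − 5.5% = 3.10%
E(R_P) = R_f + β_P × MRP = 5.5% + 1.2485 × 3.1% = 9.37%

9.37%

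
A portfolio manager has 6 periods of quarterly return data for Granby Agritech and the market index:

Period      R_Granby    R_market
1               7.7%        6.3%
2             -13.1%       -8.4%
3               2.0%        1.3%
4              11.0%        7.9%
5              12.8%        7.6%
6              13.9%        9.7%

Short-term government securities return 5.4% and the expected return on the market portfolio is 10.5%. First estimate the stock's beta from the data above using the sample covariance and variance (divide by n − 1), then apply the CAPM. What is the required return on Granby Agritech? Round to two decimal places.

13.05%

Mean R_i = (7.7 − 13.1 + 2.0 + 11.0 + 12.8 + 13.9) / 6 = 5.7167%
Mean R_m = (6.3 − 8.4 + 1.3 + 7.9 + 7.6 + 9.7) / 6 = 4.0667%
Σ(R_i − R̄_i)(R_m − R̄_m) = 340.6733  ⇒  Cov = 340.6733 / 5 = 68.1347
Σ(R_m − R̄_m)² = 226.9733  ⇒  Var(R_m) = 226.9733 / 5 = 45.3947
β = Cov / Var(R_m) = 68.1347 / 45.3947 = 1.5009
MRP = 10.5% − 5.4% = 5.10%
E(R) = R_f + β × MRP = 5.4% + 1.5009 × 5.1% = 13.05%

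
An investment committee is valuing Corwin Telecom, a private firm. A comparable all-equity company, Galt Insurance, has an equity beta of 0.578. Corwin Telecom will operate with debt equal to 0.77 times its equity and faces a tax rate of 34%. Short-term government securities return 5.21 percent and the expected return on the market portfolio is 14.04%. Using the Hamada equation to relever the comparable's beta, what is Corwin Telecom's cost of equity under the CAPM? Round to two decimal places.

β_L = β_U × [1 + (1 − t)(D/E)] = 0.578 × [1 + (1 − 0.34) × 0.77]
    = 0.578 × [1 + 0.66 × 0.77] = 0.578 × 1.5082 = 0.8717
MRP = 14.04% − 5.21% = 8.83%
E(R) = R_f + β_L × MRP = 5.21% + 0.8717 × 8.83% = 12.91%

12.91%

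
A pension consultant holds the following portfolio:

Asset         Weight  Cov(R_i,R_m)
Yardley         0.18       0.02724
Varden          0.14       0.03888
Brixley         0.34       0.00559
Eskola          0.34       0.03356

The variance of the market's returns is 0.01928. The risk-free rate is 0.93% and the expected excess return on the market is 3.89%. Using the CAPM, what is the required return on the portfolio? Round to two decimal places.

5.70%

β_Yardley = 0.02724 / 0.01928 = 1.4129
β_Varden = 0.03888 / 0.01928 = 2.0166
β_Brixley = 0.00559 / 0.01928 = 0.2899
β_Eskola = 0.03356 / 0.01928 = 1.7407
β_P = Σ w_i β_i = 0.18×1.4129 + 0.14×2.0166 + 0.34×0.2899 + 0.34×1.7407 = 1.2271
E(R_P) = R_f + β_P × MRP = 0.93% + 1.2271 × 3.89% = 5.70%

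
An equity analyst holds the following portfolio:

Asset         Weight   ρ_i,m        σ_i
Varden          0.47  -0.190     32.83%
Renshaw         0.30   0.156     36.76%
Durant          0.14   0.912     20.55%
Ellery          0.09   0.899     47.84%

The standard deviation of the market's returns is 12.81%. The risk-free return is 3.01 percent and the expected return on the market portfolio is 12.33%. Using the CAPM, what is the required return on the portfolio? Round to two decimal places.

6.85%

β_Varden = -0.190 × 32.83% / 12.81% = -0.4869
β_Renshaw = 0.156 × 36.76% / 12.81% = 0.4477
β_Durant = 0.912 × 20.55% / 12.81% = 1.4630
β_Ellery = 0.899 × 47.84% / 12.81% = 3.3574
β_P = Σ w_i β_i = 0.47×-0.4869 + 0.30×0.4477 + 0.14×1.4630 + 0.09×3.3574 = 0.4125
MRP = 12.33% − 3.01% = 9.32%
E(R_P) = R_f + β_P × MRP = 3.01% + 0.4125 × 9.32% = 6.85%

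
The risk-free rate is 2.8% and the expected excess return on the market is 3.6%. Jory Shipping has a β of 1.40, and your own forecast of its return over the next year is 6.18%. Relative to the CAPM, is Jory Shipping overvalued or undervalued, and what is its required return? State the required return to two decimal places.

Required return = R_f + β·MRP = 2.8% + 1.40 × 3.6% = 7.84%
Forecast 6.18% < required 7.84% → the stock plots below the SML → overvalued.

Overvalued; required return 7.84%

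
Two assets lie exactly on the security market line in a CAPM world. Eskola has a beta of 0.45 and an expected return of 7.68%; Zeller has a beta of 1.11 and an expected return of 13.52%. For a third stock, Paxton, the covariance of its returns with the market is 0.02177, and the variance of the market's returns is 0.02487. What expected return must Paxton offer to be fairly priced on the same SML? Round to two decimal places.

11.44%

MRP = (13.52% − 7.68%) / (1.11 − 0.45) = 8.8485%
R_f = 7.68% − 0.45 × 8.8485% = 3.6982%
β_Paxton = Cov / Var(R_m) = 0.02177 / 0.02487 = 0.8754
E(R_Paxton) = R_f + β × MRP = 3.6982% + 0.8754 × 8.8485% = 11.44%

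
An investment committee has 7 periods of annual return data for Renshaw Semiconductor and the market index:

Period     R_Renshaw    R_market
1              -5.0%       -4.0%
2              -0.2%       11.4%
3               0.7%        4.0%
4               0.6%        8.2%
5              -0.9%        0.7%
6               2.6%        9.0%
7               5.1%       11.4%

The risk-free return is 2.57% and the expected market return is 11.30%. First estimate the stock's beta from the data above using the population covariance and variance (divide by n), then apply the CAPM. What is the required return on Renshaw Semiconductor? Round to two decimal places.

6.40%

Mean R_i = (-5.0 − 0.2 + 0.7 + 0.6 − 0.9 + 2.6 + 5.1) / 7 = 0.4143%
Mean R_m = (-4.0 + 11.4 + 4.0 + 8.2 + 0.7 + 9.0 + 11.4) / 7 = 5.8143%
Σ(R_i − R̄_i)(R_m − R̄_m) = 89.4886  ⇒  Cov = 89.4886 / 7 = 12.7841
Σ(R_m − R̄_m)² = 204.0086  ⇒  Var(R_m) = 204.0086 / 7 = 29.1441
β = Cov / Var(R_m) = 12.7841 / 29.1441 = 0.4387
MRP = 11.30% − 2.57% = 8.73%
E(R) = R_f + β × MRP = 2.57% + 0.4387 × 8.73% = 6.40%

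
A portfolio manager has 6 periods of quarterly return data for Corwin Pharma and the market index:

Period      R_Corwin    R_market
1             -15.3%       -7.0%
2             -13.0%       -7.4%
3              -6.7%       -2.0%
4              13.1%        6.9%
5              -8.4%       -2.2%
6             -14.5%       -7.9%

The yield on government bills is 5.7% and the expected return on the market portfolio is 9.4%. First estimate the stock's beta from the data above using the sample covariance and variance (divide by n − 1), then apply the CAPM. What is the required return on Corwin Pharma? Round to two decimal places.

Mean R_i = (-15.3 − 13.0 − 6.7 + 13.1 − 8.4 − 14.5) / 6 = -7.4667%
Mean R_m = (-7.0 − 7.4 − 2.0 + 6.9 − 2.2 − 7.9) / 6 = -3.2667%
Σ(R_i − R̄_i)(R_m − R̄_m) = 293.7733  ⇒  Cov = 293.7733 / 5 = 58.7547
Σ(R_m − R̄_m)² = 158.5933  ⇒  Var(R_m) = 158.5933 / 5 = 31.7187
β = Cov / Var(R_m) = 58.7547 / 31.7187 = 1.8524
MRP = 9.4% − 5.7% = 3.70%
E(R) = R_f + β × MRP = 5.7% + 1.8524 × 3.7% = 12.55%

12.55%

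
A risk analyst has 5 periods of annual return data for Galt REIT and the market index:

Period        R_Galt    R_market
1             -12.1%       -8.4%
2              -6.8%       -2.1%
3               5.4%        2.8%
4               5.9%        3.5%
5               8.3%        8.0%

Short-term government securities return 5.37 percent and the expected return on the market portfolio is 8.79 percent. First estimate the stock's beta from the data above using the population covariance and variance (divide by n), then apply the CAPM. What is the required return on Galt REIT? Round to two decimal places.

10.13%

Mean R_i = (-12.1 − 6.8 + 5.4 + 5.9 + 8.3) / 5 = 0.1400%
Mean R_m = (-8.4 − 2.1 + 2.8 + 3.5 + 8.0) / 5 = 0.7600%
Σ(R_i − R̄_i)(R_m − R̄_m) = 217.5580  ⇒  Cov = 217.5580 / 5 = 43.5116
Σ(R_m − R̄_m)² = 156.1720  ⇒  Var(R_m) = 156.1720 / 5 = 31.2344
β = Cov / Var(R_m) = 43.5116 / 31.2344 = 1.3931
MRP = 8.79% − 5.37% = 3.42%
E(R) = R_f + β × MRP = 5.37% + 1.3931 × 3.42% = 10.13%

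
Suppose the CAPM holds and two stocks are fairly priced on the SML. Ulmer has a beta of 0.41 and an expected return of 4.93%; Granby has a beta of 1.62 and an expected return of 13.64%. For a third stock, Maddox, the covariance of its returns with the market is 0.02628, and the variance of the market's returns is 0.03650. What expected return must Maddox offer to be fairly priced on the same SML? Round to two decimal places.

7.16%

MRP = (13.64% − 4.93%) / (1.62 − 0.41) = 7.1983%
R_f = 4.93% − 0.41 × 7.1983% = 1.9787%
β_Maddox = Cov / Var(R_m) = 0.02628 / 0.03650 = 0.7200
E(R_Maddox) = R_f + β × MRP = 1.9787% + 0.7200 × 7.1983% = 7.16%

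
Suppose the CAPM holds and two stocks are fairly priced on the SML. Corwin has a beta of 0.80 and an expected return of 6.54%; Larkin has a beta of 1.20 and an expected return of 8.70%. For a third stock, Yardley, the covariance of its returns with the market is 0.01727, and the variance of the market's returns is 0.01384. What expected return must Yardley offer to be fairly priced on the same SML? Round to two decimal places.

8.96%

MRP = (8.70% − 6.54%) / (1.20 − 0.80) = 5.4000%
R_f = 6.54% − 0.80 × 5.4000% = 2.2200%
β_Yardley = Cov / Var(R_m) = 0.01727 / 0.01384 = 1.2478
E(R_Yardley) = R_f + β × MRP = 2.2200% + 1.2478 × 5.4000% = 8.96%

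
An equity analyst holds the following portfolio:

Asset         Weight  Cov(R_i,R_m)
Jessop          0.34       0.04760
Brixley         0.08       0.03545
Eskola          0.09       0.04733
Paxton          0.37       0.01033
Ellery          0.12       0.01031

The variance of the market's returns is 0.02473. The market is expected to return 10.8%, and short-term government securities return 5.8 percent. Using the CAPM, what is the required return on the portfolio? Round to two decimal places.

11.53%

β_Jessop = 0.04760 / 0.02473 = 1.9248
β_Brixley = 0.03545 / 0.02473 = 1.4335
β_Eskola = 0.04733 / 0.02473 = 1.9139
β_Paxton = 0.01033 / 0.02473 = 0.4177
β_Ellery = 0.01031 / 0.02473 = 0.4169
β_P = Σ w_i β_i = 0.34×1.9248 + 0.08×1.4335 + 0.09×1.9139 + 0.37×0.4177 + 0.12×0.4169 = 1.1459
MRP = 10.8% − 5.8% = 5.00%
E(R_P) = R_f + β_P × MRP = 5.8% + 1.1459 × 5.0% = 11.53%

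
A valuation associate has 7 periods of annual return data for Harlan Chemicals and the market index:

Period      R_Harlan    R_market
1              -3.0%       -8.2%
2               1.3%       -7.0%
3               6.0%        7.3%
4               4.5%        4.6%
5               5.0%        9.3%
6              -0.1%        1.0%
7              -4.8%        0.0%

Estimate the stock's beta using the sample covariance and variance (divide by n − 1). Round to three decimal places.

Mean R_i = (-3.0 + 1.3 + 6.0 + 4.5 + 5.0 − 0.1 − 4.8) / 7 = 1.2714%
Mean R_m = (-8.2 − 7.0 + 7.3 + 4.6 + 9.3 + 1.0 + 0.0) / 7 = 1.0000%
Σ(R_i − R̄_i)(R_m − R̄_m) = 117.5000  ⇒  Cov = 117.5000 / 6 = 19.5833
Σ(R_m − R̄_m)² = 271.1800  ⇒  Var(R_m) = 271.1800 / 6 = 45.1967
β = Cov / Var(R_m) = 19.5833 / 45.1967 = 0.4333

0.433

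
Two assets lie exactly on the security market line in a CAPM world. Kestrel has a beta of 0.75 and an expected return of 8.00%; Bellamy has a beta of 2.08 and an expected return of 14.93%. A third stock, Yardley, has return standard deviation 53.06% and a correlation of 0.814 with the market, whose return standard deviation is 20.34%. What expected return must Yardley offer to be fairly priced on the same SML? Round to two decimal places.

MRP = (14.93% − 8.00%) / (2.08 − 0.75) = 5.2105%
R_f = 8.00% − 0.75 × 5.2105% = 4.0921%
β_Yardley = ρ·σ_i/σ_m = 0.814 × 53.06 / 20.34 = 2.1234
E(R_Yardley) = R_f + β × MRP = 4.0921% + 2.1234 × 5.2105% = 15.16%

15.16%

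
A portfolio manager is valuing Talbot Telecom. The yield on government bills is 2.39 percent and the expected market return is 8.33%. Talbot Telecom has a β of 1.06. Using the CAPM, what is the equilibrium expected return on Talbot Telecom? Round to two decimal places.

8.69%

Market risk premium = E(R_m) − R_f = 8.33% − 2.39% = 5.94%
E(R) = R_f + β × MRP = 2.39% + 1.06 × 5.94% = 8.69%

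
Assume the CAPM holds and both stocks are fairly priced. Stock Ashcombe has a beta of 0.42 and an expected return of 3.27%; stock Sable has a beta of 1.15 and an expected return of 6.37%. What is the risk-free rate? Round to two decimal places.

1.49%

Both satisfy E(R) = R_f + β·MRP, so the slope of the SML is
MRP = (6.37% − 3.27%) / (1.15 − 0.42) = 3.10% / 0.73 = 4.2466%
R_f = E(R_Ashcombe) − β_Ashcombe·MRP = 3.27% − 0.42 × 4.2466% = 1.4864%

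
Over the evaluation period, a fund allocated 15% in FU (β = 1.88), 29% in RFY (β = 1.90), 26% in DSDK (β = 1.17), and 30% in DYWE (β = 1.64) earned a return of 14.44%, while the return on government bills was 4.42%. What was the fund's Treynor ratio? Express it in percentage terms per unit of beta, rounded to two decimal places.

β_P = 0.15×1.88 + 0.29×1.90 + 0.26×1.17 + 0.30×1.64 = 1.6292
Treynor = (R_P − R_f) / β_P = (14.44% − 4.42%) / 1.6292 = 10.02% / 1.6292 = 6.15%

6.15%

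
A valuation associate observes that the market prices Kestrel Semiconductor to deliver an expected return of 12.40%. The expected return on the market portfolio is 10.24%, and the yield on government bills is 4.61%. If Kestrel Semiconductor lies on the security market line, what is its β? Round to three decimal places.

MRP = 10.24% − 4.61% = 5.63%
β = (E(R) − R_f) / MRP = (12.40% − 4.61%) / 5.63% = 7.79% / 5.63% = 1.384

1.384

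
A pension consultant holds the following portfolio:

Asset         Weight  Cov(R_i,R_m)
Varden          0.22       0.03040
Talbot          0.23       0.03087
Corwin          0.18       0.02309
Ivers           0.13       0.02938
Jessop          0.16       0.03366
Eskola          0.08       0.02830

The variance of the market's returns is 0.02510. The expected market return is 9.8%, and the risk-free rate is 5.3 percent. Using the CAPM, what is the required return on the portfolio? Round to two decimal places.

β_Varden = 0.03040 / 0.02510 = 1.2112
β_Talbot = 0.03087 / 0.02510 = 1.2299
β_Corwin = 0.02309 / 0.02510 = 0.9199
β_Ivers = 0.02938 / 0.02510 = 1.1705
β_Jessop = 0.03366 / 0.02510 = 1.3410
β_Eskola = 0.02830 / 0.02510 = 1.1275
β_P = Σ w_i β_i = 0.22×1.2112 + 0.23×1.2299 + 0.18×0.9199 + 0.13×1.1705 + 0.16×1.3410 + 0.08×1.1275 = 1.1718
MRP = 9.8% − 5.3% = 4.50%
E(R_P) = R_f + β_P × MRP = 5.3% + 1.1718 × 4.5% = 10.57%

10.57%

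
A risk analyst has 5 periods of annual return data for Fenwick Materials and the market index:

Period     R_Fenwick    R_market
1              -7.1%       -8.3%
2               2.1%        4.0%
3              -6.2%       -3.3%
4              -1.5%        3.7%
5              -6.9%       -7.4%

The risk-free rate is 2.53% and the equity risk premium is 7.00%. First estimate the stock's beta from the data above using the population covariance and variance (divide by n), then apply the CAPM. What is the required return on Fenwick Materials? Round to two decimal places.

7.02%

Mean R_i = (-7.1 + 2.1 − 6.2 − 1.5 − 6.9) / 5 = -3.9200%
Mean R_m = (-8.3 + 4.0 − 3.3 + 3.7 − 7.4) / 5 = -2.2600%
Σ(R_i − R̄_i)(R_m − R̄_m) = 89.0040  ⇒  Cov = 89.0040 / 5 = 17.8008
Σ(R_m − R̄_m)² = 138.6920  ⇒  Var(R_m) = 138.6920 / 5 = 27.7384
β = Cov / Var(R_m) = 17.8008 / 27.7384 = 0.6417
E(R) = R_f + β × MRP = 2.53% + 0.6417 × 7.00% = 7.02%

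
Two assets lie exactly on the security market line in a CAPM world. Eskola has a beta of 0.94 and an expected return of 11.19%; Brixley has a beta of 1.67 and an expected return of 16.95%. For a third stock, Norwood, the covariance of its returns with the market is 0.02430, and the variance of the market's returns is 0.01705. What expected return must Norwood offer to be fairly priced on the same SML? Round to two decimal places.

MRP = (16.95% − 11.19%) / (1.67 − 0.94) = 7.8904%
R_f = 11.19% − 0.94 × 7.8904% = 3.7730%
β_Norwood = Cov / Var(R_m) = 0.02430 / 0.01705 = 1.4252
E(R_Norwood) = R_f + β × MRP = 3.7730% + 1.4252 × 7.8904% = 15.02%

15.02%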